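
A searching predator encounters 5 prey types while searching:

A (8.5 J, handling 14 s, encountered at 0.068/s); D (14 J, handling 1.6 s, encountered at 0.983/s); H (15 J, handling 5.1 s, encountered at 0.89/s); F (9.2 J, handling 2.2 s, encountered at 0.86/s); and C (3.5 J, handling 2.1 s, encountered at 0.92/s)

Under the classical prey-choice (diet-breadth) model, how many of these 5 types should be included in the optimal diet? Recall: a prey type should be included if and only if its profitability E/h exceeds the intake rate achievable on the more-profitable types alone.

Profitabilities (E/h, J/s): D 8.75, F 4.18, H 2.94, C 1.67, A 0.607. Add prey in this order while the next type's profitability exceeds the intake rate on those already taken.
Rate on top 1: 5.349. F: 4.18 < 5.349 → exclude; stop.
Optimal diet: D — 1 of 5 types.

1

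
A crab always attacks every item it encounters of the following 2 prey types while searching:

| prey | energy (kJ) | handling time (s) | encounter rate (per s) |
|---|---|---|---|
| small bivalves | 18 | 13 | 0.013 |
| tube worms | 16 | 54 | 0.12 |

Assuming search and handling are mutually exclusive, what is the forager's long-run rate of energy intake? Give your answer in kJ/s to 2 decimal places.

0.28 kJ/s

R = Σλ_iE_i / (1 + Σλ_ih_i)
Numerator: 0.013×18 + 0.12×16 = 2.154
Denominator: 1 + 0.013×13 + 0.12×54 = 7.649
R = 2.154/7.649 = 0.2816 kJ/s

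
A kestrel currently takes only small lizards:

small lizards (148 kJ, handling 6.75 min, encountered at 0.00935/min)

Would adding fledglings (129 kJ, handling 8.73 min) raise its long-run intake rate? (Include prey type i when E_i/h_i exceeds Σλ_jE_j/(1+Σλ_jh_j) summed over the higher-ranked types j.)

Intake rate on the current diet: R = (0.00935×148) / (1 + 0.00935×6.75) = 1.384/1.063 = 1.302 kJ/min.
Profitability of fledglings: 129/8.73 = 14.78 kJ/min.
Since 14.78 > R, including fledglings increases the long-run rate.

Yes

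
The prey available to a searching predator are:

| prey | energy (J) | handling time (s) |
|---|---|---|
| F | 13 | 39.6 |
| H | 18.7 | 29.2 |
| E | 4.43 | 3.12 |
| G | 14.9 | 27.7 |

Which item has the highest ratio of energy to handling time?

In descending order of E/h:
E: 4.43/3.12 = 1.42 J/s
H: 18.7/29.2 = 0.64 J/s
G: 14.9/27.7 = 0.538 J/s
F: 13/39.6 = 0.328 J/s

E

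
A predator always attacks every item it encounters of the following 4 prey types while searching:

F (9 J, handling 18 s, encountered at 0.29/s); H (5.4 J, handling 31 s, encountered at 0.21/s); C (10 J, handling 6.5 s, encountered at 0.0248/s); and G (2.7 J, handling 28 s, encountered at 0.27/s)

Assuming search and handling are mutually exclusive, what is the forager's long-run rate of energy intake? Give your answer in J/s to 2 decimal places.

R = Σλ_iE_i / (1 + Σλ_ih_i)
Numerator: 0.29×9 + 0.21×5.4 + 0.0248×10 + 0.27×2.7 = 4.721
Denominator: 1 + 0.29×18 + 0.21×31 + 0.0248×6.5 + 0.27×28 = 20.45
R = 4.721/20.45 = 0.2308 J/s

0.23 J/s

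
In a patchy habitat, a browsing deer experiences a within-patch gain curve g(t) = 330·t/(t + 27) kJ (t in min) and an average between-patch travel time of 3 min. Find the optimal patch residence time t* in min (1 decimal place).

9.0 min

Maximise g(t)/(T+t): set derivative to zero → g'(t)(T+t) = g(t).
g'(t) = 330·27/(t + 27)². Setting 330·27/(t+27)² = 330t/[(t+27)(3+t)] gives 27(3+t) = t(t+27), so t² = 27×3 = 81.
t* = √81 = 9 min.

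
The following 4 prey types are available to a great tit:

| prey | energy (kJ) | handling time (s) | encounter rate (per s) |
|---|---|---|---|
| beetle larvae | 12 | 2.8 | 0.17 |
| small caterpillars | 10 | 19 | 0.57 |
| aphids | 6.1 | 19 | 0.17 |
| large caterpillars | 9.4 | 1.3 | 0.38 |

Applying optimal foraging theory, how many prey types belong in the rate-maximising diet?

E/h in descending order: large caterpillars 7.23, beetle larvae 4.29, small caterpillars 0.526, aphids 0.321 kJ/s. The optimal diet is the largest prefix of this list for which every included type satisfies E_i/h_i > R on the types above it.
Rate on top 1: 2.391. beetle larvae: 4.29 > 2.391 → include.
Rate on top 2: 2.849. small caterpillars: 0.526 < 2.849 → exclude; stop.
Optimal diet: large caterpillars, beetle larvae — 2 of 4 types.

2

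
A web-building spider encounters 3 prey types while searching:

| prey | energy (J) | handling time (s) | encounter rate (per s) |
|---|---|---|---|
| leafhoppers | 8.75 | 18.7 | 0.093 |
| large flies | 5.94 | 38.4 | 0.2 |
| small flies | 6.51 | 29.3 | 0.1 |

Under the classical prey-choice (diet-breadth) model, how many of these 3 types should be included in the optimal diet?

1

Rank by E/h (J/s): leafhoppers 0.468, small flies 0.222, large flies 0.155. Include each in turn until the next type's E/h falls below the running intake rate.
Rate on top 1: 0.2971. small flies: 0.222 < 0.2971 → exclude; stop.
Optimal diet: leafhoppers — 1 of 3 types.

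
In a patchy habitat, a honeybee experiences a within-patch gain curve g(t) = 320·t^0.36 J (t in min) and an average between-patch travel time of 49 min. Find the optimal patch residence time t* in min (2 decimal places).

By the marginal value theorem, leave when the instantaneous gain rate g'(t) equals the habitat-wide average g(t)/(T + t).
g'(t) = 0.36·320·t^-0.64. Setting 0.36·320·t^-0.64 = 320·t^0.36/(49+t) gives 0.36(49+t) = t, so 0.64·t = 0.36×49.
t* = 0.36×49/0.64 = 27.56 min.

27.56 min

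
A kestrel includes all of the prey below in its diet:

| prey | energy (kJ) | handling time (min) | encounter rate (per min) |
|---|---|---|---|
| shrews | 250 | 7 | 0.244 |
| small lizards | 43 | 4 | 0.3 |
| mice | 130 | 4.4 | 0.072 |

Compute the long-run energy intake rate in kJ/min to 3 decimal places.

R = Σλ_iE_i / (1 + Σλ_ih_i)
Numerator: 0.244×250 + 0.3×43 + 0.072×130 = 83.26
Denominator: 1 + 0.244×7 + 0.3×4 + 0.072×4.4 = 4.225
R = 83.26/4.225 = 19.71 kJ/min

19.707 kJ/min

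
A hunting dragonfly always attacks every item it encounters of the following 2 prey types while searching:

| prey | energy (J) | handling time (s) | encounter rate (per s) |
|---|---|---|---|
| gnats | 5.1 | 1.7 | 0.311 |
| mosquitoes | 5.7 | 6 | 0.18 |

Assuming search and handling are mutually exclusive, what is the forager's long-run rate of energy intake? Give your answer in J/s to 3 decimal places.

R = Σλ_iE_i / (1 + Σλ_ih_i)
Numerator: 0.311×5.1 + 0.18×5.7 = 2.612
Denominator: 1 + 0.311×1.7 + 0.18×6 = 2.609
R = 2.612/2.609 = 1.001 J/s

1.001 J/s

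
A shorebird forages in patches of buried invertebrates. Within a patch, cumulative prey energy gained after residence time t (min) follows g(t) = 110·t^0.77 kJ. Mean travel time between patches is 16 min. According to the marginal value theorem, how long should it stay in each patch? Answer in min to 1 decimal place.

Maximise g(t)/(T+t): set derivative to zero → g'(t)(T+t) = g(t).
g'(t) = 0.77·110·t^-0.23. Setting 0.77·110·t^-0.23 = 110·t^0.77/(16+t) gives 0.77(16+t) = t, so 0.23·t = 0.77×16.
t* = 0.77×16/0.23 = 53.57 min.

53.6 min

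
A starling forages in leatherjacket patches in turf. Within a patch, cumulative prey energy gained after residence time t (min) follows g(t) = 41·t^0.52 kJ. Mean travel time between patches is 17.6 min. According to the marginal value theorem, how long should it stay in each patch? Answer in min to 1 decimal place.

Optimal t* satisfies g'(t*) = g(t*)/(T + t*).
g'(t) = 0.52·41·t^-0.48. Setting 0.52·41·t^-0.48 = 41·t^0.52/(17.6+t) gives 0.52(17.6+t) = t, so 0.48·t = 0.52×17.6.
t* = 0.52×17.6/0.48 = 19.07 min.

19.1 min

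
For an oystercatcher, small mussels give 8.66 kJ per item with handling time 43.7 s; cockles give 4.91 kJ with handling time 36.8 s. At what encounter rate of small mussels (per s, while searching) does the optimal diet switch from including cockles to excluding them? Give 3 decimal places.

The zero-one rule: include cockles iff E₂/h₂ > λE₁/(1+λh₁). Equality gives the switch point.
λE₁h₂ = E₂ + λE₂h₁ ⇒ λ = E₂/(E₁h₂ − E₂h₁) = 4.91/(318.7 − 214.6) = 0.04716 per s.

0.047 per s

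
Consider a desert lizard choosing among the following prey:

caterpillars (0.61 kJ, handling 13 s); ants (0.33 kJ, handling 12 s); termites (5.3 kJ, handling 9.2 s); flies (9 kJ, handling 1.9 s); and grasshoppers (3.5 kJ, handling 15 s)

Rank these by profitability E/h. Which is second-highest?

termites

Profitability E/h (kJ/s): caterpillars = 0.61/13 = 0.0469, ants = 0.33/12 = 0.0275, termites = 5.3/9.2 = 0.576, flies = 9/1.9 = 4.74, grasshoppers = 3.5/15 = 0.233.
Ranked: flies > termites > grasshoppers > caterpillars > ants.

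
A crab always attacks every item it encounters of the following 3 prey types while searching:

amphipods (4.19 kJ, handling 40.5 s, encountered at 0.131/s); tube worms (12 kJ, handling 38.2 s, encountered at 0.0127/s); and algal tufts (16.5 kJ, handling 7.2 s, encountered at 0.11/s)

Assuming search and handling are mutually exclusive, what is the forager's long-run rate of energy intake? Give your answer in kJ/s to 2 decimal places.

0.33 kJ/s

R = (0.131×4.19 + 0.0127×12 + 0.11×16.5) / (1 + 0.131×40.5 + 0.0127×38.2 + 0.11×7.2) = 2.516/7.583 = 0.3318 kJ/s.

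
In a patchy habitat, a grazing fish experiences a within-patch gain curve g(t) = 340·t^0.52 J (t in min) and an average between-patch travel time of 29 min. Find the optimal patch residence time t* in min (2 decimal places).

31.42 min

Maximise g(t)/(T+t): set derivative to zero → g'(t)(T+t) = g(t).
g'(t) = 0.52·340·t^-0.48. Setting 0.52·340·t^-0.48 = 340·t^0.52/(29+t) gives 0.52(29+t) = t, so 0.48·t = 0.52×29.
t* = 0.52×29/0.48 = 31.42 min.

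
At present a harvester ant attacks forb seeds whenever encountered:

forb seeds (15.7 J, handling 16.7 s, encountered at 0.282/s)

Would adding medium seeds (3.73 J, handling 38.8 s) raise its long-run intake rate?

On forb seeds alone, R = ΣλE/(1+Σλh) = 4.427/5.709 = 0.7755 J/s.
medium seeds: E/h = 3.73/38.8 = 0.09613 J/s.
0.09613 < 0.7755, so adding medium seeds would lower the average — exclude it.

No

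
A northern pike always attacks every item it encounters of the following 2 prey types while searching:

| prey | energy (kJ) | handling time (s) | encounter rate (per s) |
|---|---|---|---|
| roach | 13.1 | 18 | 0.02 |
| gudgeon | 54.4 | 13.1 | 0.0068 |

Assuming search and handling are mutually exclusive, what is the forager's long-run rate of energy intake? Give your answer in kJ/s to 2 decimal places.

R = Σλ_iE_i / (1 + Σλ_ih_i)
Numerator: 0.02×13.1 + 0.0068×54.4 = 0.6319
Denominator: 1 + 0.02×18 + 0.0068×13.1 = 1.449
R = 0.6319/1.449 = 0.4361 kJ/s

0.44 kJ/s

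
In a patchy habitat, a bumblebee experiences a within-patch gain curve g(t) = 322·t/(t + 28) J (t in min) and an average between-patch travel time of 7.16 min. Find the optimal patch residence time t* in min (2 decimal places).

14.16 min

Maximise g(t)/(T+t): set derivative to zero → g'(t)(T+t) = g(t).
g'(t) = 322·28/(t + 28)². Setting 322·28/(t+28)² = 322t/[(t+28)(7.16+t)] gives 28(7.16+t) = t(t+28), so t² = 28×7.16 = 200.5.
t* = √200.5 = 14.16 min.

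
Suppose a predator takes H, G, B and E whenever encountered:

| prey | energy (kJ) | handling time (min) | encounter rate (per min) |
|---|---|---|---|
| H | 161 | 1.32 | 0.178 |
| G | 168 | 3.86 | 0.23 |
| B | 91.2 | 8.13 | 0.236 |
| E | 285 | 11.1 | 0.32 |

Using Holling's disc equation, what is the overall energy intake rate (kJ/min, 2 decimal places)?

R = (0.178×161 + 0.23×168 + 0.236×91.2 + 0.32×285) / (1 + 0.178×1.32 + 0.23×3.86 + 0.236×8.13 + 0.32×11.1) = 180/7.593 = 23.71 kJ/min.

23.71 kJ/min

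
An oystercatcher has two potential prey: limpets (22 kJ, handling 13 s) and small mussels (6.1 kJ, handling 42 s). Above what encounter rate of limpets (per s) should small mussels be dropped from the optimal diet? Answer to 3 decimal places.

0.007 per s

Drop small mussels once their profitability E₂/h₂ falls below the rate achievable on limpets alone: E₂/h₂ = λE₁/(1 + λh₁).
Solve for λ: λE₁h₂ = E₂(1 + λh₁) → λ(E₁h₂ − E₂h₁) = E₂ → λ = E₂/(E₁h₂ − E₂h₁).
λ = 6.1/(22×42 − 6.1×13) = 6.1/844.7 = 0.007221 per s.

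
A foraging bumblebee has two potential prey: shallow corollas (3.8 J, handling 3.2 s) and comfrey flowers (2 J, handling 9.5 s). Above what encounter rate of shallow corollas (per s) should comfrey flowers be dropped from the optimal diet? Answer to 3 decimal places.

0.067 per s

Drop comfrey flowers once their profitability E₂/h₂ falls below the rate achievable on shallow corollas alone: E₂/h₂ = λE₁/(1 + λh₁).
Solve for λ: λE₁h₂ = E₂(1 + λh₁) → λ(E₁h₂ − E₂h₁) = E₂ → λ = E₂/(E₁h₂ − E₂h₁).
λ = 2/(3.8×9.5 − 2×3.2) = 2/29.7 = 0.06734 per s.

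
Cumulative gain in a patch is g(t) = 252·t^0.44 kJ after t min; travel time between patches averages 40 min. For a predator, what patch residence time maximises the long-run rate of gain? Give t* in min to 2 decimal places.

Optimal t* satisfies g'(t*) = g(t*)/(T + t*).
g'(t) = 0.44·252·t^-0.56. Setting 0.44·252·t^-0.56 = 252·t^0.44/(40+t) gives 0.44(40+t) = t, so 0.56·t = 0.44×40.
t* = 0.44×40/0.56 = 31.43 min.

31.43 min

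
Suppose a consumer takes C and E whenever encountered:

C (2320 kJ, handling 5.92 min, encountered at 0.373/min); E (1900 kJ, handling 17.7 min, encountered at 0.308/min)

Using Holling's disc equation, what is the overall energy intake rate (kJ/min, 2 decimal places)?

R = (0.373×2320 + 0.308×1900) / (1 + 0.373×5.92 + 0.308×17.7) = 1451/8.66 = 167.5 kJ/min.

167.51 kJ/min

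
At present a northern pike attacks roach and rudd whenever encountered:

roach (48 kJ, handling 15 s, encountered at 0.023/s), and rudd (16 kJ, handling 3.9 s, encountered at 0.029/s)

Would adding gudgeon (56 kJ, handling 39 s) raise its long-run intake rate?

Yes

Current rate: (0.023×48 + 0.029×16)/(1 + 0.023×15 + 0.029×3.9) = 1.075 kJ/s.
Profitability of gudgeon: 56/39 = 1.436 kJ/s.
Since 1.436 > R, including gudgeon increases the long-run rate.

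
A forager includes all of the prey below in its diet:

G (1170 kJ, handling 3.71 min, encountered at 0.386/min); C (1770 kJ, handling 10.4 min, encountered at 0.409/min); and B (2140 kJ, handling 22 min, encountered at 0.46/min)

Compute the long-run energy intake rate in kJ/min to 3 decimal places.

R = Σλ_iE_i / (1 + Σλ_ih_i)
Numerator: 0.386×1170 + 0.409×1770 + 0.46×2140 = 2160
Denominator: 1 + 0.386×3.71 + 0.409×10.4 + 0.46×22 = 16.81
R = 2160/16.81 = 128.5 kJ/min

128.525 kJ/min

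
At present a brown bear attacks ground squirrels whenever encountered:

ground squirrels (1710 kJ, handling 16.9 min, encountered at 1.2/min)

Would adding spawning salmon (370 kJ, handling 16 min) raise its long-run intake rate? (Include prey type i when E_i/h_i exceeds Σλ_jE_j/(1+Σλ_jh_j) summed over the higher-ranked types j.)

No

Current rate: (1.2×1710)/(1 + 1.2×16.9) = 96.43 kJ/min.
Profitability of spawning salmon: 370/16 = 23.12 kJ/min.
23.12 < 96.43, so adding spawning salmon would lower the average — exclude it.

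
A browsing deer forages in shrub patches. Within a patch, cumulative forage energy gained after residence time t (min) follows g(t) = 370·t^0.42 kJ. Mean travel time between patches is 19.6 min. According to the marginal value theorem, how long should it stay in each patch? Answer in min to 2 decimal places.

14.19 min

By the marginal value theorem, leave when the instantaneous gain rate g'(t) equals the habitat-wide average g(t)/(T + t).
g'(t) = 0.42·370·t^-0.58. Setting 0.42·370·t^-0.58 = 370·t^0.42/(19.6+t) gives 0.42(19.6+t) = t, so 0.58·t = 0.42×19.6.
t* = 0.42×19.6/0.58 = 14.19 min.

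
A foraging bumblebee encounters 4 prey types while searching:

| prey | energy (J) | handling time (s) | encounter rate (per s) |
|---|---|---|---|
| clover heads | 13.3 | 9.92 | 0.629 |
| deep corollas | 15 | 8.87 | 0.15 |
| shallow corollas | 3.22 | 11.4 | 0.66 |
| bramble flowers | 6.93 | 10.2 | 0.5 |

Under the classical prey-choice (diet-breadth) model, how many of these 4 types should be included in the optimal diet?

Rank by E/h (J/s): deep corollas 1.69, clover heads 1.34, bramble flowers 0.679, shallow corollas 0.282. Include each in turn until the next type's E/h falls below the running intake rate.
Rate on top 1: 0.9655. clover heads: 1.34 > 0.9655 → include.
Rate on top 2: 1.239. bramble flowers: 0.679 < 1.239 → exclude; stop.
Optimal diet: deep corollas, clover heads — 2 of 4 types.

2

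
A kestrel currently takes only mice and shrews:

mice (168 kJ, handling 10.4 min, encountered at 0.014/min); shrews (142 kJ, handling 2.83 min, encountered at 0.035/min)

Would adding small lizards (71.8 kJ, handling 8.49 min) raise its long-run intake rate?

Current rate: (0.014×168 + 0.035×142)/(1 + 0.014×10.4 + 0.035×2.83) = 5.883 kJ/min.
Profitability of small lizards: 71.8/8.49 = 8.457 kJ/min.
8.457 > 5.883, so adding small lizards raises the average — include it.

Yes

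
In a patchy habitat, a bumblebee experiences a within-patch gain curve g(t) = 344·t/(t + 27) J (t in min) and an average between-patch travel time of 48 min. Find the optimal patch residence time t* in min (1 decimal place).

By the marginal value theorem, leave when the instantaneous gain rate g'(t) equals the habitat-wide average g(t)/(T + t).
g'(t) = 344·27/(t + 27)². Setting 344·27/(t+27)² = 344t/[(t+27)(48+t)] gives 27(48+t) = t(t+27), so t² = 27×48 = 1296.
t* = √1296 = 36 min.

36.0 min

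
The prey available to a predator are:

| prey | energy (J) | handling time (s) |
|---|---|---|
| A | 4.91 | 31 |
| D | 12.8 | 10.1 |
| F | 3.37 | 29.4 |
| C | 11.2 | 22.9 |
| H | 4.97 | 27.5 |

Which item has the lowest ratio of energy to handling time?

F

In descending order of E/h:
D: 12.8/10.1 = 1.27 J/s
C: 11.2/22.9 = 0.489 J/s
H: 4.97/27.5 = 0.181 J/s
A: 4.91/31 = 0.158 J/s
F: 3.37/29.4 = 0.115 J/s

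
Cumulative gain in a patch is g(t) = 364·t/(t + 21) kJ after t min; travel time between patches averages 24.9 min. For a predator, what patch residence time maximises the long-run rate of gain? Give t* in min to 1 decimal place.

Maximise g(t)/(T+t): set derivative to zero → g'(t)(T+t) = g(t).
g'(t) = 364·21/(t + 21)². Setting 364·21/(t+21)² = 364t/[(t+21)(24.9+t)] gives 21(24.9+t) = t(t+21), so t² = 21×24.9 = 522.9.
t* = √522.9 = 22.87 min.

22.9 min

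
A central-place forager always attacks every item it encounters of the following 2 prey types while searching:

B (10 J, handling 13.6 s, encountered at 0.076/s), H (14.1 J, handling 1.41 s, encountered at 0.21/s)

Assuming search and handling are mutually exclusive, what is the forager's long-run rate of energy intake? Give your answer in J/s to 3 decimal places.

1.597 J/s

Energy encountered per unit search time: 0.076×10 + 0.21×14.1 = 3.721 J/s.
Handling time per unit search time: 0.076×13.6 + 0.21×1.41 = 1.33.
Rate = 3.721/(1 + 1.33) = 1.597 J/s.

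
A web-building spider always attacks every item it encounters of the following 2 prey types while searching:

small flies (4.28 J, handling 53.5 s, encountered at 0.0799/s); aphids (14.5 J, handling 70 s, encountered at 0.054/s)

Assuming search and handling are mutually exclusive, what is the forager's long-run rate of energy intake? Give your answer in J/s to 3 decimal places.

0.124 J/s

R = (0.0799×4.28 + 0.054×14.5) / (1 + 0.0799×53.5 + 0.054×70) = 1.125/9.055 = 0.1242 J/s.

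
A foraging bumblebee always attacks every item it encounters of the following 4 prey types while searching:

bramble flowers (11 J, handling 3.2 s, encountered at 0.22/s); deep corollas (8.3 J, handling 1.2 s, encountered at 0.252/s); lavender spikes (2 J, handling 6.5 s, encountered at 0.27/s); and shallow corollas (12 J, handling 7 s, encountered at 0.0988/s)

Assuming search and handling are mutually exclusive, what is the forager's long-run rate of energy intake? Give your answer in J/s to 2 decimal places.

R = Σλ_iE_i / (1 + Σλ_ih_i)
Numerator: 0.22×11 + 0.252×8.3 + 0.27×2 + 0.0988×12 = 6.237
Denominator: 1 + 0.22×3.2 + 0.252×1.2 + 0.27×6.5 + 0.0988×7 = 4.453
R = 6.237/4.453 = 1.401 J/s

1.40 J/s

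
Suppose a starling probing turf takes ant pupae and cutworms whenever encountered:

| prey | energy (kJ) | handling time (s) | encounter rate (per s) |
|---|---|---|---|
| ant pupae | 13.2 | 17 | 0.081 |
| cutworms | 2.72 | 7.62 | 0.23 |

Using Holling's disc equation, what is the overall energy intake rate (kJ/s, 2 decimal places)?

R = Σλ_iE_i / (1 + Σλ_ih_i)
Numerator: 0.081×13.2 + 0.23×2.72 = 1.695
Denominator: 1 + 0.081×17 + 0.23×7.62 = 4.13
R = 1.695/4.13 = 0.4104 kJ/s

0.41 kJ/s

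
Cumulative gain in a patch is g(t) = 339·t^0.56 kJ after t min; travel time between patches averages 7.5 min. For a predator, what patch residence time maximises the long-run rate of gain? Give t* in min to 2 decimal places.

9.55 min

Optimal t* satisfies g'(t*) = g(t*)/(T + t*).
g'(t) = 0.56·339·t^-0.44. Setting 0.56·339·t^-0.44 = 339·t^0.56/(7.5+t) gives 0.56(7.5+t) = t, so 0.44·t = 0.56×7.5.
t* = 0.56×7.5/0.44 = 9.545 min.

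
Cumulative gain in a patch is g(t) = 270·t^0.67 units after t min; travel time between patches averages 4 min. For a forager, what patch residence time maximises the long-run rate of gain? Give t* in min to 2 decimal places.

8.12 min

Optimal t* satisfies g'(t*) = g(t*)/(T + t*).
g'(t) = 0.67·270·t^-0.33. Setting 0.67·270·t^-0.33 = 270·t^0.67/(4+t) gives 0.67(4+t) = t, so 0.33·t = 0.67×4.
t* = 0.67×4/0.33 = 8.121 min.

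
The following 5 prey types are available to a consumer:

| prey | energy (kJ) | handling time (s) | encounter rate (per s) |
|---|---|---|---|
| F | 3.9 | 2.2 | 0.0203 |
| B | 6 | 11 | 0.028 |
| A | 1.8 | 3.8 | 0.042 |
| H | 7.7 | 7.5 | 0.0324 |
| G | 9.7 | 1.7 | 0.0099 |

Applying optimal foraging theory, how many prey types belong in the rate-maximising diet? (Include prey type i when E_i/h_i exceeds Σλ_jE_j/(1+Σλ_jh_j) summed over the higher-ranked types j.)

Profitabilities (E/h, kJ/s): G 5.71, F 1.77, H 1.03, B 0.545, A 0.474. Add prey in this order while the next type's profitability exceeds the intake rate on those already taken.
Rate on top 1: 0.09444. F: 1.77 > 0.09444 → include.
Rate on top 2: 0.1651. H: 1.03 > 0.1651 → include.
Rate on top 3: 0.3256. B: 0.545 > 0.3256 → include.
Rate on top 4: 0.3676. A: 0.474 > 0.3676 → include.
Optimal diet: G, F, H, B, A — 5 of 5 types.

5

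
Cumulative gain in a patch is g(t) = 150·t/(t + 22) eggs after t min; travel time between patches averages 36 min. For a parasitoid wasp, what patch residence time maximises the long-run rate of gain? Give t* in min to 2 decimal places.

Optimal t* satisfies g'(t*) = g(t*)/(T + t*).
g'(t) = 150·22/(t + 22)². Setting 150·22/(t+22)² = 150t/[(t+22)(36+t)] gives 22(36+t) = t(t+22), so t² = 22×36 = 792.
t* = √792 = 28.14 min.

28.14 min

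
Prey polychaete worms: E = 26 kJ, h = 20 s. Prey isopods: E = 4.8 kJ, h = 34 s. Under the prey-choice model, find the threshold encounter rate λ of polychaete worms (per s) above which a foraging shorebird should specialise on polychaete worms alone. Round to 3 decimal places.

Drop isopods once their profitability E₂/h₂ falls below the rate achievable on polychaete worms alone: E₂/h₂ = λE₁/(1 + λh₁).
Solve for λ: λE₁h₂ = E₂(1 + λh₁) → λ(E₁h₂ − E₂h₁) = E₂ → λ = E₂/(E₁h₂ − E₂h₁).
λ = 4.8/(26×34 − 4.8×20) = 4.8/788 = 0.006091 per s.

0.006 per s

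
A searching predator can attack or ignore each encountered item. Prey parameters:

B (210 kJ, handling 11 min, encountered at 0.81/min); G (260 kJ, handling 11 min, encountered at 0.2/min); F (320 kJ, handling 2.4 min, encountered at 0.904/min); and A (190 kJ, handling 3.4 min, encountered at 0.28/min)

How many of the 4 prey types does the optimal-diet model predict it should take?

1

Profitabilities (E/h, kJ/min): F 133, A 55.9, G 23.6, B 19.1. Add prey in this order while the next type's profitability exceeds the intake rate on those already taken.
Rate on top 1: 91.27. A: 55.9 < 91.27 → exclude; stop.
Optimal diet: F — 1 of 4 types.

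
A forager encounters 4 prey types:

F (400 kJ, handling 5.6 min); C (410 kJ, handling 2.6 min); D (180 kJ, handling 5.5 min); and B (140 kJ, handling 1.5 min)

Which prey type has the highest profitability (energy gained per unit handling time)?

C

Profitability E/h (kJ/min): F = 400/5.6 = 71.4, C = 410/2.6 = 158, D = 180/5.5 = 32.7, B = 140/1.5 = 93.3.
Ranked: C > B > F > D.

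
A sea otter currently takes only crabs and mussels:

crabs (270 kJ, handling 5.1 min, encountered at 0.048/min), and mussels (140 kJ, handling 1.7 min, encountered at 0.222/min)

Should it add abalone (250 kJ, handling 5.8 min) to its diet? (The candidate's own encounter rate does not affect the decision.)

Current rate: (0.048×270 + 0.222×140)/(1 + 0.048×5.1 + 0.222×1.7) = 27.15 kJ/min.
abalone: E/h = 250/5.8 = 43.1 kJ/min.
Since 43.1 > R, including abalone increases the long-run rate.

Yes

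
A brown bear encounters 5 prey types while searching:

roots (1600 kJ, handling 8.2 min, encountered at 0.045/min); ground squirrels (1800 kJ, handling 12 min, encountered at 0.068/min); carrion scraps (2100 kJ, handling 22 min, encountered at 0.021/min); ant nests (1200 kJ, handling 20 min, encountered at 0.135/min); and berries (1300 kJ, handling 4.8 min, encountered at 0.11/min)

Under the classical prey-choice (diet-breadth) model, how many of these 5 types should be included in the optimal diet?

3

Rank by E/h (kJ/min): berries 271, roots 195, ground squirrels 150, carrion scraps 95.5, ant nests 60. Include each in turn until the next type's E/h falls below the running intake rate.
Rate on top 1: 93.59. roots: 195 > 93.59 → include.
Rate on top 2: 113.3. ground squirrels: 150 > 113.3 → include.
Rate on top 3: 124.4. carrion scraps: 95.5 < 124.4 → exclude; stop.
Optimal diet: berries, roots, ground squirrels — 3 of 5 types.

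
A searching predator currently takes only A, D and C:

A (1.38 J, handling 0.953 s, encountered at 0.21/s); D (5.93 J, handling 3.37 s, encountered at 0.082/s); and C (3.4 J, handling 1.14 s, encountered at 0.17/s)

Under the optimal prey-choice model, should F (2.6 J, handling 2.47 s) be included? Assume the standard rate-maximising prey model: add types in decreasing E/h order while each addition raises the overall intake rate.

Yes

Current rate: (0.21×1.38 + 0.082×5.93 + 0.17×3.4)/(1 + 0.21×0.953 + 0.082×3.37 + 0.17×1.14) = 0.8107 J/s.
Profitability of F: 2.6/2.47 = 1.053 J/s.
Since 1.053 > R, including F increases the long-run rate.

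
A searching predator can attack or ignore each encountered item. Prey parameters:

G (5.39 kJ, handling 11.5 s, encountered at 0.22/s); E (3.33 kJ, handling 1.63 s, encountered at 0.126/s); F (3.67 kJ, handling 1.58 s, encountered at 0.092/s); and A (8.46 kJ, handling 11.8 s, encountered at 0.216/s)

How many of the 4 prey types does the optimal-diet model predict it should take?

E/h in descending order: F 2.32, E 2.04, A 0.717, G 0.469 kJ/s. The optimal diet is the largest prefix of this list for which every included type satisfies E_i/h_i > R on the types above it.
Rate on top 1: 0.2948. E: 2.04 > 0.2948 → include.
Rate on top 2: 0.5606. A: 0.717 > 0.5606 → include.
Rate on top 3: 0.6628. G: 0.469 < 0.6628 → exclude; stop.
Optimal diet: F, E, A — 3 of 4 types.

3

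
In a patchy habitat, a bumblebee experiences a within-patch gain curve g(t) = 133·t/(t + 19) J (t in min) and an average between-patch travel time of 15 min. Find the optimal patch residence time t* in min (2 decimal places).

16.88 min

By the marginal value theorem, leave when the instantaneous gain rate g'(t) equals the habitat-wide average g(t)/(T + t).
g'(t) = 133·19/(t + 19)². Setting 133·19/(t+19)² = 133t/[(t+19)(15+t)] gives 19(15+t) = t(t+19), so t² = 19×15 = 285.
t* = √285 = 16.88 min.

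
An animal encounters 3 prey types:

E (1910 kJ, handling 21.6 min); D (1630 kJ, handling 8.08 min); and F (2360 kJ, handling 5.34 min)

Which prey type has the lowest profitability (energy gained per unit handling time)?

In descending order of E/h:
F: 2360/5.34 = 442 kJ/min
D: 1630/8.08 = 202 kJ/min
E: 1910/21.6 = 88.4 kJ/min

E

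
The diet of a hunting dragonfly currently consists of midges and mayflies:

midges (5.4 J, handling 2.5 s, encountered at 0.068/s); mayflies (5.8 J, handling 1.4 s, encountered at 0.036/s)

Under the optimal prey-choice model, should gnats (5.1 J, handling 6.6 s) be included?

On midges and mayflies alone, R = ΣλE/(1+Σλh) = 0.576/1.22 = 0.472 J/s.
Profitability of gnats: 5.1/6.6 = 0.7727 J/s.
0.7727 > 0.472, so adding gnats raises the average — include it.

Yes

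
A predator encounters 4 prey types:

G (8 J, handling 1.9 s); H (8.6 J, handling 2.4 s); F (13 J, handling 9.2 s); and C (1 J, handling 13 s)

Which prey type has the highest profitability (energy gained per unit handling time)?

In descending order of E/h:
G: 8/1.9 = 4.21 J/s
H: 8.6/2.4 = 3.58 J/s
F: 13/9.2 = 1.41 J/s
C: 1/13 = 0.0769 J/s

G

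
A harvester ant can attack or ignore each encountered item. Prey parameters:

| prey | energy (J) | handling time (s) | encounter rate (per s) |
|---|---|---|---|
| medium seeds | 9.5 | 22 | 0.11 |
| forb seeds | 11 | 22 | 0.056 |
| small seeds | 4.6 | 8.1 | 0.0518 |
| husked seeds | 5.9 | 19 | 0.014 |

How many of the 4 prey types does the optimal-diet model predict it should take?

3

E/h in descending order: small seeds 0.568, forb seeds 0.5, medium seeds 0.432, husked seeds 0.311 J/s. The optimal diet is the largest prefix of this list for which every included type satisfies E_i/h_i > R on the types above it.
Rate on top 1: 0.1679. forb seeds: 0.5 > 0.1679 → include.
Rate on top 2: 0.3222. medium seeds: 0.432 > 0.3222 → include.
Rate on top 3: 0.3745. husked seeds: 0.311 < 0.3745 → exclude; stop.
Optimal diet: small seeds, forb seeds, medium seeds — 3 of 4 types.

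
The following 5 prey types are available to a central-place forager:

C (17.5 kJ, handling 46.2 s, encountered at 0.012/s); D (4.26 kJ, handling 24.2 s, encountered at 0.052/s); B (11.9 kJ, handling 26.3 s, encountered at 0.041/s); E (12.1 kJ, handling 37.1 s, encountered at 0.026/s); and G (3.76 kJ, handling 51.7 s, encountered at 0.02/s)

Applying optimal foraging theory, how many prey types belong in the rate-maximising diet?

Profitabilities (E/h, kJ/s): B 0.452, C 0.379, E 0.326, D 0.176, G 0.0727. Add prey in this order while the next type's profitability exceeds the intake rate on those already taken.
Rate on top 1: 0.2348. C: 0.379 > 0.2348 → include.
Rate on top 2: 0.2651. E: 0.326 > 0.2651 → include.
Rate on top 3: 0.2815. D: 0.176 < 0.2815 → exclude; stop.
Optimal diet: B, C, E — 3 of 5 types.

3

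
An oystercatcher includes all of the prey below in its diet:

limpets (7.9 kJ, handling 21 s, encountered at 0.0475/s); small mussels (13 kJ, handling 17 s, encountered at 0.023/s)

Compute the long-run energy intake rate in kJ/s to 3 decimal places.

0.282 kJ/s

R = Σλ_iE_i / (1 + Σλ_ih_i)
Numerator: 0.0475×7.9 + 0.023×13 = 0.6743
Denominator: 1 + 0.0475×21 + 0.023×17 = 2.389
R = 0.6743/2.389 = 0.2823 kJ/s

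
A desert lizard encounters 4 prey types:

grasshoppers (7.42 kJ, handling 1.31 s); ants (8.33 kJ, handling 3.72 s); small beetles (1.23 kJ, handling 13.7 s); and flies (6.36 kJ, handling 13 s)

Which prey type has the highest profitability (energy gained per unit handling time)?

In descending order of E/h:
grasshoppers: 7.42/1.31 = 5.66 kJ/s
ants: 8.33/3.72 = 2.24 kJ/s
flies: 6.36/13 = 0.489 kJ/s
small beetles: 1.23/13.7 = 0.0898 kJ/s

grasshoppers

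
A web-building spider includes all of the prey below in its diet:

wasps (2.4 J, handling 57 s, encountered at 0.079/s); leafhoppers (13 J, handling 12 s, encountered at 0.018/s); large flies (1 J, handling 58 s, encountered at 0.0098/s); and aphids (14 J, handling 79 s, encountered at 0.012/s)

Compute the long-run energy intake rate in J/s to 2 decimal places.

Energy encountered per unit search time: 0.079×2.4 + 0.018×13 + 0.0098×1 + 0.012×14 = 0.6014 J/s.
Handling time per unit search time: 0.079×57 + 0.018×12 + 0.0098×58 + 0.012×79 = 6.235.
Rate = 0.6014/(1 + 6.235) = 0.08312 J/s.

0.08 J/s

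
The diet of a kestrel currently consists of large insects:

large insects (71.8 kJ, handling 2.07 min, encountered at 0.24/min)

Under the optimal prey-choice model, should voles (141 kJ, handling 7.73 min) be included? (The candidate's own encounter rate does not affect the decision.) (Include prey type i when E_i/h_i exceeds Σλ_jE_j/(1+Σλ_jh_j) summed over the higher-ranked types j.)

Yes

Intake rate on the current diet: R = (0.24×71.8) / (1 + 0.24×2.07) = 17.23/1.497 = 11.51 kJ/min.
Profitability of voles: 141/7.73 = 18.24 kJ/min.
18.24 > 11.51, so adding voles raises the average — include it.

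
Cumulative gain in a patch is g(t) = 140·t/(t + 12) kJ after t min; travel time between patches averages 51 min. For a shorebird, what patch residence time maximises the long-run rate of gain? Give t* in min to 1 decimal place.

24.7 min

By the marginal value theorem, leave when the instantaneous gain rate g'(t) equals the habitat-wide average g(t)/(T + t).
g'(t) = 140·12/(t + 12)². Setting 140·12/(t+12)² = 140t/[(t+12)(51+t)] gives 12(51+t) = t(t+12), so t² = 12×51 = 612.
t* = √612 = 24.74 min.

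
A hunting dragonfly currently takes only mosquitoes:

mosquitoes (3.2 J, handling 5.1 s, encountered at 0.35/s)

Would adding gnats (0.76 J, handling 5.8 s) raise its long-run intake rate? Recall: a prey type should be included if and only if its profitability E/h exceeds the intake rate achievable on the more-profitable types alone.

Intake rate on the current diet: R = (0.35×3.2) / (1 + 0.35×5.1) = 1.12/2.785 = 0.4022 J/s.
Profitability of gnats: 0.76/5.8 = 0.131 J/s.
Since 0.131 < R, time spent handling gnats is better spent searching.

No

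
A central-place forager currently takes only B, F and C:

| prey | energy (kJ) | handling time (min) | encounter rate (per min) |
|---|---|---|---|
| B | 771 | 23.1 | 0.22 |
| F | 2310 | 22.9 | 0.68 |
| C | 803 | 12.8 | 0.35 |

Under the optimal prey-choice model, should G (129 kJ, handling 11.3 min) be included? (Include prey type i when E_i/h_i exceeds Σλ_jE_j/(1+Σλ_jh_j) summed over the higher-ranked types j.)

Intake rate on the current diet: R = (0.22×771 + 0.68×2310 + 0.35×803) / (1 + 0.22×23.1 + 0.68×22.9 + 0.35×12.8) = 2021/26.13 = 77.35 kJ/min.
Profitability of G: 129/11.3 = 11.42 kJ/min.
11.42 < 77.35, so adding G would lower the average — exclude it.

No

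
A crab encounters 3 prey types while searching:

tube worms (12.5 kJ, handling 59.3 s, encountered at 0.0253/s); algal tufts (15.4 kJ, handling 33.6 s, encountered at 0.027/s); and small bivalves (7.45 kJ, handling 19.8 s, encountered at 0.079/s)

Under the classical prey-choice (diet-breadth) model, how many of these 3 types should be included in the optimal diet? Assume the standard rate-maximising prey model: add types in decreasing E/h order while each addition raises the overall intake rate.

Profitabilities (E/h, kJ/s): algal tufts 0.458, small bivalves 0.376, tube worms 0.211. Add prey in this order while the next type's profitability exceeds the intake rate on those already taken.
Rate on top 1: 0.218. small bivalves: 0.376 > 0.218 → include.
Rate on top 2: 0.2893. tube worms: 0.211 < 0.2893 → exclude; stop.
Optimal diet: algal tufts, small bivalves — 2 of 3 types.

2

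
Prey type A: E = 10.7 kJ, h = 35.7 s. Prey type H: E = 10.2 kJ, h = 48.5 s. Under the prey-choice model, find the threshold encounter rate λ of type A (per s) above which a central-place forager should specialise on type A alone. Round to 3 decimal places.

0.066 per s

The zero-one rule: include type H iff E₂/h₂ > λE₁/(1+λh₁). Equality gives the switch point.
λE₁h₂ = E₂ + λE₂h₁ ⇒ λ = E₂/(E₁h₂ − E₂h₁) = 10.2/(518.9 − 364.1) = 0.06589 per s.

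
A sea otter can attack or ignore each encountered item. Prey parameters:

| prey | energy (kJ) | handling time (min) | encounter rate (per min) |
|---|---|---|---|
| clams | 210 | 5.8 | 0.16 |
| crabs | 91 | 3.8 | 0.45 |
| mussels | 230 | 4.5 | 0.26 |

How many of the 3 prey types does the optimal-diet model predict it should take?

2

Profitabilities (E/h, kJ/min): mussels 51.1, clams 36.2, crabs 23.9. Add prey in this order while the next type's profitability exceeds the intake rate on those already taken.
Rate on top 1: 27.56. clams: 36.2 > 27.56 → include.
Rate on top 2: 30.15. crabs: 23.9 < 30.15 → exclude; stop.
Optimal diet: mussels, clams — 2 of 3 types.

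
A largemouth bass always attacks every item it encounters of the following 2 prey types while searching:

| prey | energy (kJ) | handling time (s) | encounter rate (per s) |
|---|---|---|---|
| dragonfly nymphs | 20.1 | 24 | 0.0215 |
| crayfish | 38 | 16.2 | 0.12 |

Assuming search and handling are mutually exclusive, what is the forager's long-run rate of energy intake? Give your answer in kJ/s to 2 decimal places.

R = (0.0215×20.1 + 0.12×38) / (1 + 0.0215×24 + 0.12×16.2) = 4.992/3.46 = 1.443 kJ/s.

1.44 kJ/s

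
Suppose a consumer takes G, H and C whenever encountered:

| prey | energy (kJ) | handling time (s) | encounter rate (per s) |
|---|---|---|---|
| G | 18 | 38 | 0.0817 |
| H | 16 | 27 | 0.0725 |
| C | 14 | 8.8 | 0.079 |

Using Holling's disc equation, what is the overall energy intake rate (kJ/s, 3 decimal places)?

R = Σλ_iE_i / (1 + Σλ_ih_i)
Numerator: 0.0817×18 + 0.0725×16 + 0.079×14 = 3.737
Denominator: 1 + 0.0817×38 + 0.0725×27 + 0.079×8.8 = 6.757
R = 3.737/6.757 = 0.553 kJ/s

0.553 kJ/s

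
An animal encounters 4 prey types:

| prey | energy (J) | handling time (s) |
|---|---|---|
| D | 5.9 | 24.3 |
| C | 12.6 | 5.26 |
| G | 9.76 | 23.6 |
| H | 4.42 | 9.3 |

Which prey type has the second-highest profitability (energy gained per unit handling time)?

In descending order of E/h:
C: 12.6/5.26 = 2.4 J/s
H: 4.42/9.3 = 0.475 J/s
G: 9.76/23.6 = 0.414 J/s
D: 5.9/24.3 = 0.243 J/s

H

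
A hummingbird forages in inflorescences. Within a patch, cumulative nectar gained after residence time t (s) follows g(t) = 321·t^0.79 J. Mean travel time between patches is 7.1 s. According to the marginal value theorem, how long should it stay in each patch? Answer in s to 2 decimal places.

Maximise g(t)/(T+t): set derivative to zero → g'(t)(T+t) = g(t).
g'(t) = 0.79·321·t^-0.21. Setting 0.79·321·t^-0.21 = 321·t^0.79/(7.1+t) gives 0.79(7.1+t) = t, so 0.21·t = 0.79×7.1.
t* = 0.79×7.1/0.21 = 26.71 s.

26.71 s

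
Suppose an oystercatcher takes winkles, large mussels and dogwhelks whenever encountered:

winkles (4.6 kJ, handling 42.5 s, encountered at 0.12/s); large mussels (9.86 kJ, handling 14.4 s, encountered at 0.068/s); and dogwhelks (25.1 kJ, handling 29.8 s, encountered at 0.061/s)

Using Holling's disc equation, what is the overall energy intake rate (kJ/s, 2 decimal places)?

0.31 kJ/s

R = Σλ_iE_i / (1 + Σλ_ih_i)
Numerator: 0.12×4.6 + 0.068×9.86 + 0.061×25.1 = 2.754
Denominator: 1 + 0.12×42.5 + 0.068×14.4 + 0.061×29.8 = 8.897
R = 2.754/8.897 = 0.3095 kJ/s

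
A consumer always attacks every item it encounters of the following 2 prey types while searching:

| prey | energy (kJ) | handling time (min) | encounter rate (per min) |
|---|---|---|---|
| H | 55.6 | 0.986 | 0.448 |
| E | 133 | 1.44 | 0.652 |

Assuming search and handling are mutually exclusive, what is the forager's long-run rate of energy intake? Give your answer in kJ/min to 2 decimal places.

46.89 kJ/min

R = Σλ_iE_i / (1 + Σλ_ih_i)
Numerator: 0.448×55.6 + 0.652×133 = 111.6
Denominator: 1 + 0.448×0.986 + 0.652×1.44 = 2.381
R = 111.6/2.381 = 46.89 kJ/min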